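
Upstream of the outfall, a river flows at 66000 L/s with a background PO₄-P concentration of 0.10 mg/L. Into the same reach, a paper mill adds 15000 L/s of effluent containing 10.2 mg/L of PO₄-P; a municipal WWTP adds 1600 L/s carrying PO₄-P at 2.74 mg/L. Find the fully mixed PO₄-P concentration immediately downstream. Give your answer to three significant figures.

1.99 mg/L

Mass balance: C = (66000·0.1000 + 15000·10.20 + 1600·2.740) / 82600 = 164000/82600 = 1.985 mg/L.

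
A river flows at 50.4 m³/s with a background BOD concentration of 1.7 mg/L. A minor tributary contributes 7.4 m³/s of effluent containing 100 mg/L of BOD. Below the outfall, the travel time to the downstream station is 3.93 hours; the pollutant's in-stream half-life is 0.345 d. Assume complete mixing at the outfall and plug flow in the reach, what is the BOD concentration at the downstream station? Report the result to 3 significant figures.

Conservation of mass: C = (50.40·1.700 + 7.400·100.0) / 57.80 = 825.7/57.80 = 14.29 mg/L.
Half-life 0.345 d → k = ln 2 / 0.345 = 2.009 d⁻¹.
Decay over the reach: 14.29·exp(−kt) = 14.29·0.7196 = 10.28 mg/L.

10.3 mg/L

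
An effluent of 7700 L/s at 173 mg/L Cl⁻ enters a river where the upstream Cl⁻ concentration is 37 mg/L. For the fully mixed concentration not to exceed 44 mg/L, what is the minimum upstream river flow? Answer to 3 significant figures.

142000 L/s

Set C_mix = 44: (Q·37.00 + 7700·173.0) / (Q + 7700) = 44
→ Q = 7700·(173.0 − 44)/(44 − 37.00) = 141900 L/s.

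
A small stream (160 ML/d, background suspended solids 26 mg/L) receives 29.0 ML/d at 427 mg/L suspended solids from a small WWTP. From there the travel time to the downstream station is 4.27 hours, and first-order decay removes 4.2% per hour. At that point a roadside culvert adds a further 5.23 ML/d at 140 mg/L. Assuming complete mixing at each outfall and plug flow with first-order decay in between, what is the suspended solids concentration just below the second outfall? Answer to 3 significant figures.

Conservation of mass: C = (160.0·26.00 + 29.00·427.0) / 189.0 = 16540/189.0 = 87.53 mg/L; combined flow 189.0 ML/d.
4.2%/h lost → k = −ln(1 − 0.042) = 0.04291 h⁻¹.
After decay, C = 87.53 × e^(−kt) = 87.53 × 0.8326 = 72.88 mg/L.
At the second outfall, C = (189.0·72.88 + 5.230·140.0) / (189.0 + 5.230) = 74.68 mg/L.

74.7 mg/L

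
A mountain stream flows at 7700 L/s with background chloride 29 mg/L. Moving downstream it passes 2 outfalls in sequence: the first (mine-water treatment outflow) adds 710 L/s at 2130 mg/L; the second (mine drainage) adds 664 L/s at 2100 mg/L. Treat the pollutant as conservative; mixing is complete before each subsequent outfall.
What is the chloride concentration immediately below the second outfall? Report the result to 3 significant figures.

Outfall 1: combined Q = 8410 L/s; C = (7700·29.00 + 710.0·2130)/8410 = 206.4 mg/L.
Outfall 2: combined Q = 9074 L/s; C = (8410·206.4 + 664.0·2100)/9074 = 344.9 mg/L.

345 mg/L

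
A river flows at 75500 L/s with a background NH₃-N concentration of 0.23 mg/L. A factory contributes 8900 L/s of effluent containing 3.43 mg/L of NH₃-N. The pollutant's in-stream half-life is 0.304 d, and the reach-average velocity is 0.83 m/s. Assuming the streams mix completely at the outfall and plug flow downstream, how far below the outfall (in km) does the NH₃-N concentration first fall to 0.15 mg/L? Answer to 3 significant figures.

Mixed concentration C = ΣQC/ΣQ = (75500·0.2300 + 8900·3.430) / 84400 = 47890/84400 = 0.5674 mg/L.
Half-life 0.304 d → k = ln 2 / 0.304 = 2.280 d⁻¹.
Set 0.5674·exp(−k·t) = 0.15 → t = ln(0.5674/0.15)/k = 50420 s = 14.00 h.
Distance = v·t = 0.83·50420 = 41850 m = 41.85 km.

41.8 km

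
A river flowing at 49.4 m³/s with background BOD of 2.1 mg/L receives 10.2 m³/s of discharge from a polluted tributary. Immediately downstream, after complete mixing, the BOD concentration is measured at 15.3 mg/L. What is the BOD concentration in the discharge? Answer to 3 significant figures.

Mass balance: 49.40·2.100 + 10.20·Cₑ = 59.60·15.30
→ Cₑ = (59.60·15.30 − 49.40·2.100) / 10.20 = 79.23 mg/L.

79.2 mg/L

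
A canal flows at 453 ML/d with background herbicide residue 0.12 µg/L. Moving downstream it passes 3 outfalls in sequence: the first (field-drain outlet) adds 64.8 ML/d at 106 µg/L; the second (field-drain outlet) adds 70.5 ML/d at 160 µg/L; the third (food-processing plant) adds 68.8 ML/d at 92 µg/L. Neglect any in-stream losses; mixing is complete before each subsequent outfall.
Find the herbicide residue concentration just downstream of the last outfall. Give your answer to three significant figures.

37.3 µg/L

After outfall 1: Q = 453.0 + 64.80 = 517.8 ML/d; C = (453.0·0.1200 + 64.80·106.0)/517.8 = 13.37 µg/L.
After outfall 2: Q = 517.8 + 70.50 = 588.3 ML/d; C = (517.8·13.37 + 70.50·160.0)/588.3 = 30.94 µg/L.
After outfall 3: Q = 588.3 + 68.80 = 657.1 ML/d; C = (588.3·30.94 + 68.80·92.00)/657.1 = 37.33 µg/L.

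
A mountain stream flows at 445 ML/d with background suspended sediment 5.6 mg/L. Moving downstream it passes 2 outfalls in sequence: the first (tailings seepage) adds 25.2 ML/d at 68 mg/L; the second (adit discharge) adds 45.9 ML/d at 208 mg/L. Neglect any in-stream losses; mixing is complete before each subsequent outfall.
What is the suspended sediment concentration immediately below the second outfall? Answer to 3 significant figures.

Below outfall 1: Q → 470.2 ML/d, C = (445.0·5.600 + 25.20·68.00)/470.2 = 8.944 mg/L.
Below outfall 2: Q → 516.1 ML/d, C = (470.2·8.944 + 45.90·208.0)/516.1 = 26.65 mg/L.

26.6 mg/L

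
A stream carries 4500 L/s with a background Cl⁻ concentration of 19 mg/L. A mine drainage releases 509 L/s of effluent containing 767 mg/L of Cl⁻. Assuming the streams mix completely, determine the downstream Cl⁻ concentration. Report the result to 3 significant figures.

95.0 mg/L

Conservation of mass: C = (4500·19.00 + 509.0·767.0) / 5009 = 475900/5009 = 95.01 mg/L.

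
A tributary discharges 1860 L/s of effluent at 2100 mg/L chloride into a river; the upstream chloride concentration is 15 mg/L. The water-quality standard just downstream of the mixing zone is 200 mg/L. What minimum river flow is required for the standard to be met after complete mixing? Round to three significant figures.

19100 L/s

Set C_mix = 200: (Q·15.00 + 1860·2100) / (Q + 1860) = 200
→ Q = 1860·(2100 − 200)/(200 − 15.00) = 19100 L/s.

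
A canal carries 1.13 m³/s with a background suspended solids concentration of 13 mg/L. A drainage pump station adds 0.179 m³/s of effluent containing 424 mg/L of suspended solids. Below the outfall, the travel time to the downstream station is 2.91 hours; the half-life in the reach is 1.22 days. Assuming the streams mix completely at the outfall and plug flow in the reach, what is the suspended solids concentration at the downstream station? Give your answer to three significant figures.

Conservation of mass: C = (1.130·13.00 + 0.1790·424.0) / 1.309 = 90.59/1.309 = 69.20 mg/L.
Half-life 1.22 d → k = ln 2 / 1.22 = 0.5682 d⁻¹.
Decay over the reach: 69.20·exp(−kt) = 69.20·0.9334 = 64.60 mg/L.

64.6 mg/L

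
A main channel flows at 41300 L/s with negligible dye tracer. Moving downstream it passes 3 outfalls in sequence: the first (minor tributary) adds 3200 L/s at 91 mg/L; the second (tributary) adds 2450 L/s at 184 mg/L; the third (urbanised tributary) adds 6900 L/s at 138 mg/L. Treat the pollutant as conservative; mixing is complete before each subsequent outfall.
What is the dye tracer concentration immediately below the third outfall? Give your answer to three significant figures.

Below outfall 1: Q → 44500 L/s, C = (41300·0 + 3200·91.00)/44500 = 6.544 mg/L.
Below outfall 2: Q → 46950 L/s, C = (44500·6.544 + 2450·184.0)/46950 = 15.80 mg/L.
Below outfall 3: Q → 53850 L/s, C = (46950·15.80 + 6900·138.0)/53850 = 31.46 mg/L.

31.5 mg/L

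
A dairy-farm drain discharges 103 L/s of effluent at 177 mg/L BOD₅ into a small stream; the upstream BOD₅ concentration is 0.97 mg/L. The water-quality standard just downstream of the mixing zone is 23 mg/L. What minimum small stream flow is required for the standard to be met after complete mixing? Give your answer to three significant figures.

Set C_mix = 23: (Q·0.9700 + 103.0·177.0) / (Q + 103.0) = 23
→ Q = 103.0·(177.0 − 23)/(23 − 0.9700) = 720.0 L/s.

720 L/s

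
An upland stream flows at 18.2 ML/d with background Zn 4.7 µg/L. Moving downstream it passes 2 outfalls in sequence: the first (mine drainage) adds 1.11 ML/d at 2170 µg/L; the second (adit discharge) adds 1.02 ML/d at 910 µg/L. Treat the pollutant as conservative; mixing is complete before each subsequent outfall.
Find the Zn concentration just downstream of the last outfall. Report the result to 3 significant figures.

After outfall 1: Q = 18.20 + 1.110 = 19.31 ML/d; C = (18.20·4.700 + 1.110·2170)/19.31 = 129.2 µg/L.
After outfall 2: Q = 19.31 + 1.020 = 20.33 ML/d; C = (19.31·129.2 + 1.020·910.0)/20.33 = 168.3 µg/L.

168 µg/L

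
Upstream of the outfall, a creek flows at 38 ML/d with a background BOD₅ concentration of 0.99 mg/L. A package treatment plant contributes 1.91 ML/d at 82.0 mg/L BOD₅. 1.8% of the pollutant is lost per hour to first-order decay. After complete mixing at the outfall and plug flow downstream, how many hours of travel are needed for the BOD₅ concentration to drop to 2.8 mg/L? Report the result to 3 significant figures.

30.4 h

Mixed concentration C = ΣQC/ΣQ = (38.00·0.9900 + 1.910·82.00) / 39.91 = 194.2/39.91 = 4.867 mg/L.
1.8%/h lost → k = −ln(1 − 0.018) = 0.01816 h⁻¹.
4.867·exp(−k·t) = 2.8 → t = ln(4.867/2.8)/k = 109600 s = 30.44 h.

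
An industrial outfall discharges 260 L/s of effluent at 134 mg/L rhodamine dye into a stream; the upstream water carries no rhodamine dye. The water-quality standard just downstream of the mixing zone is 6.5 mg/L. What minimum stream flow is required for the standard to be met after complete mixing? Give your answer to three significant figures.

Set C_mix = 6.5: (Q·0 + 260.0·134.0) / (Q + 260.0) = 6.5
→ Q = 260.0·(134.0 − 6.5)/(6.5 − 0) = 5100 L/s.

5100 L/s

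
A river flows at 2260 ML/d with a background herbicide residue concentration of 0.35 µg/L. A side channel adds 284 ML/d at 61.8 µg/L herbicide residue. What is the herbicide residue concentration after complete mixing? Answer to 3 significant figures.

7.21 µg/L

Mixed concentration C = ΣQC/ΣQ = (2260·0.3500 + 284.0·61.80) / 2544 = 18340/2544 = 7.210 µg/L.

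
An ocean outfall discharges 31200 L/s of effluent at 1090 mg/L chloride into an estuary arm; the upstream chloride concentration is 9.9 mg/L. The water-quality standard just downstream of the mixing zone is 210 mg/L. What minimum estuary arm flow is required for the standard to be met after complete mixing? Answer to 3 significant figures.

Set C_mix = 210: (Q·9.900 + 31200·1090) / (Q + 31200) = 210
→ Q = 31200·(1090 − 210)/(210 − 9.900) = 137200 L/s.

137000 L/s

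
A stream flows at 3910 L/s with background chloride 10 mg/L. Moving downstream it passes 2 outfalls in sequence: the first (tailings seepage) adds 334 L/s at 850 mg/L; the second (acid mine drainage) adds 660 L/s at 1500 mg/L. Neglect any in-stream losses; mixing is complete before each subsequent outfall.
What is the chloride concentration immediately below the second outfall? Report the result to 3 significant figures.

268 mg/L

After outfall 1: Q = 3910 + 334.0 = 4244 L/s; C = (3910·10.00 + 334.0·850.0)/4244 = 76.11 mg/L.
After outfall 2: Q = 4244 + 660.0 = 4904 L/s; C = (4244·76.11 + 660.0·1500)/4904 = 267.7 mg/L.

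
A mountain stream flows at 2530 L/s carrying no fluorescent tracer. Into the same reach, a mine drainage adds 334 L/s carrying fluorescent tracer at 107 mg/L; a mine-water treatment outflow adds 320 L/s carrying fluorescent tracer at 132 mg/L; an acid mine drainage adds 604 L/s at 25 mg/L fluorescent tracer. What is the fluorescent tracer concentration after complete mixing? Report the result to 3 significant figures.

After mixing, C = (2530·0 + 334.0·107.0 + 320.0·132.0 + 604.0·25.00) / 3788 = 93080/3788 = 24.57 mg/L.

24.6 mg/L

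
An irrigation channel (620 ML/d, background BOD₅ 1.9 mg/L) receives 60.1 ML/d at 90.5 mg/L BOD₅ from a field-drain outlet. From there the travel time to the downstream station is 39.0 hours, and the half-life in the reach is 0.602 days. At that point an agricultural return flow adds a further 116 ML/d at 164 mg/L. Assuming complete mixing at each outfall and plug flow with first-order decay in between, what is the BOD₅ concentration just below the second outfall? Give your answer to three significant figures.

Conservation of mass: C = (620.0·1.900 + 60.10·90.50) / 680.1 = 6617/680.1 = 9.730 mg/L; combined flow 680.1 ML/d.
Half-life 0.602 d → k = ln 2 / 0.602 = 1.151 d⁻¹.
After decay, C = 9.730 × e^(−kt) = 9.730 × 0.1540 = 1.498 mg/L.
At the second outfall, C = (680.1·1.498 + 116.0·164.0) / (680.1 + 116.0) = 25.18 mg/L.

25.2 mg/L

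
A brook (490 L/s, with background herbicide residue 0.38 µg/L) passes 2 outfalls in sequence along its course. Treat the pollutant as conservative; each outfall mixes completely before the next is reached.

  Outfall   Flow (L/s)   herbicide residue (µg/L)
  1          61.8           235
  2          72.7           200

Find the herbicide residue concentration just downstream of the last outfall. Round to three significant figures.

46.8 µg/L

Outfall 1: combined Q = 551.8 L/s; C = (490.0·0.3800 + 61.80·235.0)/551.8 = 26.66 µg/L.
Outfall 2: combined Q = 624.5 L/s; C = (551.8·26.66 + 72.70·200.0)/624.5 = 46.84 µg/L.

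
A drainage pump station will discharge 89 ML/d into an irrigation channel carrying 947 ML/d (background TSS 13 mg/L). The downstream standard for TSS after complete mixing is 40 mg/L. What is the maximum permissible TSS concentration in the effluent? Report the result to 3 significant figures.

327 mg/L

At the limit, (Qr·Cr + Qe·Cₑ)/(Qr + Qe) = 40:
Cₑ = (1036·40 − 947.0·13.00) / 89.00 = 327.3 mg/L.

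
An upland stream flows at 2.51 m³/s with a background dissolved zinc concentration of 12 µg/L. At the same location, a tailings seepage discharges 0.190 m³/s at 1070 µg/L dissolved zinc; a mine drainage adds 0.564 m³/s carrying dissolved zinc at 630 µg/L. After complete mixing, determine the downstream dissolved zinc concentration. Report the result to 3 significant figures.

Conservation of mass: C = (2.510·12.00 + 0.1900·1070 + 0.5640·630.0) / 3.264 = 588.7/3.264 = 180.4 µg/L.

180 µg/L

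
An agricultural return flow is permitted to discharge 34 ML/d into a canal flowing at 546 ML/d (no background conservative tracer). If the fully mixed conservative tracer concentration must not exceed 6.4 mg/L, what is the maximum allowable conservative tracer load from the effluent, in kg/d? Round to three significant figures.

3710 kg/d

Mass balance at the limit: 546.0·0 + 34.00·Cₑ = 580.0·6.4 → Cₑ = 109.2 mg/L.
34.00 ML/d = 0.3935 m³/s. Load = 0.3935 m³/s × 109.2 g/m³ × 86 400 s/d = 3712 kg/d.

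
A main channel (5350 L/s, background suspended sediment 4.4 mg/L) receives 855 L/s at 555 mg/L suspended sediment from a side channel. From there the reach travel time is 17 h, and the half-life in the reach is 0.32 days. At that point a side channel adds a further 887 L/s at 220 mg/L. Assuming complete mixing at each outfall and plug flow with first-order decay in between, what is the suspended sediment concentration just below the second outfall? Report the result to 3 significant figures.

42.7 mg/L

Conservation of mass: C = (5350·4.400 + 855.0·555.0) / 6205 = 498100/6205 = 80.27 mg/L; combined flow 6205 L/s.
Half-life 0.32 d → k = ln 2 / 0.32 = 2.166 d⁻¹.
First-order decay: C = 80.27·exp(−k·t) = 80.27·0.2156 = 17.31 mg/L.
Second outfall: C = (6205·17.31 + 887.0·220.0)/7092 = 42.66 mg/L.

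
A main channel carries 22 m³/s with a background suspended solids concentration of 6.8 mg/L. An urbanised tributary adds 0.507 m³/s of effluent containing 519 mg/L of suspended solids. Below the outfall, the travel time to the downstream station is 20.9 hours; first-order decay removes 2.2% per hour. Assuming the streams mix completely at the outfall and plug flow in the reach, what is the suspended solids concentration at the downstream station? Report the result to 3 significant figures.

Mixed concentration C = ΣQC/ΣQ = (22.00·6.800 + 0.5070·519.0) / 22.51 = 412.7/22.51 = 18.34 mg/L.
2.2%/h lost → k = −ln(1 − 0.022) = 0.02225 h⁻¹.
After decay, C = 18.34 × e^(−kt) = 18.34 × 0.6282 = 11.52 mg/L.

11.5 mg/L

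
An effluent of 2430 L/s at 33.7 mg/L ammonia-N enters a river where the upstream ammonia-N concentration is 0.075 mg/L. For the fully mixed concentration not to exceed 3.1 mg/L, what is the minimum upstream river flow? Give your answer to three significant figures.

Set C_mix = 3.1: (Q·0.07500 + 2430·33.70) / (Q + 2430) = 3.1
→ Q = 2430·(33.70 − 3.1)/(3.1 − 0.07500) = 24580 L/s.

24600 L/s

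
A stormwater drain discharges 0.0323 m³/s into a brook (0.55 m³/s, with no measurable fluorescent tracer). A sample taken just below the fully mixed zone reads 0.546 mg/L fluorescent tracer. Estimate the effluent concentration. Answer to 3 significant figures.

9.84 mg/L

Mass balance: 0.5500·0 + 0.03230·Cₑ = 0.5823·0.5460
→ Cₑ = (0.5823·0.5460 − 0.5500·0) / 0.03230 = 9.843 mg/L.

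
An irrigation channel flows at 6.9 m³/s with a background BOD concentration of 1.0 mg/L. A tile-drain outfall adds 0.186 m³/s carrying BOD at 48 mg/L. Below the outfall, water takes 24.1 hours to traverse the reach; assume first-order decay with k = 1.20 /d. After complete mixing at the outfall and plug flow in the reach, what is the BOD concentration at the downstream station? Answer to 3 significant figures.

Conservation of mass: C = (6.900·1.000 + 0.1860·48.00) / 7.086 = 15.83/7.086 = 2.234 mg/L.
First-order decay: C = 2.234·exp(−k·t) = 2.234·0.2997 = 0.6694 mg/L.

0.669 mg/L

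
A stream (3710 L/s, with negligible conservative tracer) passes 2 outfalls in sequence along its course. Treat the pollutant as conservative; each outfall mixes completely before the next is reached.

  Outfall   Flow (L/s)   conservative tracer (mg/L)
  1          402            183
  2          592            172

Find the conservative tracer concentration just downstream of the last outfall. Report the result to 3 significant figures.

After outfall 1: Q = 3710 + 402.0 = 4112 L/s; C = (3710·0 + 402.0·183.0)/4112 = 17.89 mg/L.
After outfall 2: Q = 4112 + 592.0 = 4704 L/s; C = (4112·17.89 + 592.0·172.0)/4704 = 37.29 mg/L.

37.3 mg/L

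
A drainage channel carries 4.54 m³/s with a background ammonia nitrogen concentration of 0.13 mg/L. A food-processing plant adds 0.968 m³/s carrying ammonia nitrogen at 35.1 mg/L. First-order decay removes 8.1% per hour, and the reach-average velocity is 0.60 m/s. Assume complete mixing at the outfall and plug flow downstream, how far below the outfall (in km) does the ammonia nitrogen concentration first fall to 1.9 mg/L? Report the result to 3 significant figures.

Flow-weighted average: C = (4.540·0.1300 + 0.9680·35.10) / 5.508 = 34.57/5.508 = 6.276 mg/L.
8.1%/h lost → k = −ln(1 − 0.081) = 0.08447 h⁻¹.
Set 6.276·exp(−k·t) = 1.9 → t = ln(6.276/1.9)/k = 50920 s = 14.15 h.
Distance = v·t = 0.60·50920 = 30550 m = 30.55 km.

30.6 km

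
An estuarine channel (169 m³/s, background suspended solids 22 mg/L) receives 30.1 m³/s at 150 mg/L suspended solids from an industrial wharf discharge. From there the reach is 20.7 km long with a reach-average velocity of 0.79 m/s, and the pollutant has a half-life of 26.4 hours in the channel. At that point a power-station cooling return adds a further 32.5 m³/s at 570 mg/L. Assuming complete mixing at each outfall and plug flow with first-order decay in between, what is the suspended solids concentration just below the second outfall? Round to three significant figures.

After mixing, C = (169.0·22.00 + 30.10·150.0) / 199.1 = 8233/199.1 = 41.35 mg/L; combined flow 199.1 m³/s.
Travel time t = 20.7·1000 / 0.79 = 26200 s = 7.278 h.
Half-life 26.4 h → k = ln 2 / 26.4 = 0.02626 h⁻¹ = 0.6301 d⁻¹.
After decay, C = 41.35 × e^(−kt) = 41.35 × 0.8260 = 34.16 mg/L.
At the second outfall, C = (199.1·34.16 + 32.50·570.0) / (199.1 + 32.50) = 109.4 mg/L.

109 mg/L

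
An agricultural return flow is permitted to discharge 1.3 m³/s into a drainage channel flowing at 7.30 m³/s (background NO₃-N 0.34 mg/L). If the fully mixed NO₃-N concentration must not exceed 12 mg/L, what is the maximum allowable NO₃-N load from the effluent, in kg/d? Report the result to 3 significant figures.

8700 kg/d

Mass balance at the limit: 7.300·0.3400 + 1.300·Cₑ = 8.600·12 → Cₑ = 77.48 mg/L.
Load = 1.300 m³/s × 77.48 g/m³ × 86 400 s/d = 8702 kg/d.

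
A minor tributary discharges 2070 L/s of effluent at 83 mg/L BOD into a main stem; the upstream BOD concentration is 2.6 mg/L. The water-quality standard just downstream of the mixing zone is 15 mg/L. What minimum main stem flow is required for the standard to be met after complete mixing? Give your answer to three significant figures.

11400 L/s

Set C_mix = 15: (Q·2.600 + 2070·83.00) / (Q + 2070) = 15
→ Q = 2070·(83.00 − 15)/(15 − 2.600) = 11350 L/s.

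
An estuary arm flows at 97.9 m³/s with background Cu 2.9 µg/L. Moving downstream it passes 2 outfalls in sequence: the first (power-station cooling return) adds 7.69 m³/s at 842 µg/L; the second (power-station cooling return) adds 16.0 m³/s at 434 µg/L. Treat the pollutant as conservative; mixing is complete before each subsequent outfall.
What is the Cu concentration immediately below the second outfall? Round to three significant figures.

Below outfall 1: Q → 105.6 m³/s, C = (97.90·2.900 + 7.690·842.0)/105.6 = 64.01 µg/L.
Below outfall 2: Q → 121.6 m³/s, C = (105.6·64.01 + 16.00·434.0)/121.6 = 112.7 µg/L.

113 µg/L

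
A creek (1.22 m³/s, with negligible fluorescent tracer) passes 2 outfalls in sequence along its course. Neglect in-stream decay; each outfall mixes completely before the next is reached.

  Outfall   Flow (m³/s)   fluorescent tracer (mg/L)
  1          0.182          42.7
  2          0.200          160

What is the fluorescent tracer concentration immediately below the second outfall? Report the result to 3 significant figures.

24.8 mg/L

After outfall 1: Q = 1.220 + 0.1820 = 1.402 m³/s; C = (1.220·0 + 0.1820·42.70)/1.402 = 5.543 mg/L.
After outfall 2: Q = 1.402 + 0.2000 = 1.602 m³/s; C = (1.402·5.543 + 0.2000·160.0)/1.602 = 24.83 mg/L.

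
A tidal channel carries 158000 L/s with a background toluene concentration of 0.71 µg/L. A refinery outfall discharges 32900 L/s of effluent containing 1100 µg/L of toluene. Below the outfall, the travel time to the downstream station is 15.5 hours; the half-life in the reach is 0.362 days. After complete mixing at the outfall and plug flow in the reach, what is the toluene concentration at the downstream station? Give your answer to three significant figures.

55.2 µg/L

After mixing, C = (158000·0.7100 + 32900·1100) / 190900 = 36300000/190900 = 190.2 µg/L.
Half-life 0.362 d → k = ln 2 / 0.362 = 1.915 d⁻¹.
First-order decay: C = 190.2·exp(−k·t) = 190.2·0.2904 = 55.22 µg/L.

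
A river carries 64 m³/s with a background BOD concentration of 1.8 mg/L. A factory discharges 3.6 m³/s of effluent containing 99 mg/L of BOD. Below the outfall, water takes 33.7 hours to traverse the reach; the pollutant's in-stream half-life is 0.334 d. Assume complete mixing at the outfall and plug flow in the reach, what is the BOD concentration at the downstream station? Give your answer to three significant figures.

Mixed concentration C = ΣQC/ΣQ = (64.00·1.800 + 3.600·99.00) / 67.60 = 471.6/67.60 = 6.976 mg/L.
Half-life 0.334 d → k = ln 2 / 0.334 = 2.075 d⁻¹.
Decay over the reach: 6.976·exp(−kt) = 6.976·0.05426 = 0.3785 mg/L.

0.379 mg/L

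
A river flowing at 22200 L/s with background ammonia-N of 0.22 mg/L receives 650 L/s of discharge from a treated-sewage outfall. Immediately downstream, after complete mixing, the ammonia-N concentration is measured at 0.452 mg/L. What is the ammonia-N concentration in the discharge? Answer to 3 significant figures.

Mass balance: 22200·0.2200 + 650.0·Cₑ = 22850·0.4520
→ Cₑ = (22850·0.4520 − 22200·0.2200) / 650.0 = 8.376 mg/L.

8.38 mg/L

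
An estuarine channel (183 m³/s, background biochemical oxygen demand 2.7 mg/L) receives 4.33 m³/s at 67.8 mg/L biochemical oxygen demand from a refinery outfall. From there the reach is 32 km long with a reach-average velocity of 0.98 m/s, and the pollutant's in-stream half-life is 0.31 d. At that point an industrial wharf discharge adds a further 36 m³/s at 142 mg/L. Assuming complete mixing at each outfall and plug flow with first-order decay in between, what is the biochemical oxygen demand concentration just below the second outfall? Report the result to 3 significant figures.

Conservation of mass: C = (183.0·2.700 + 4.330·67.80) / 187.3 = 787.7/187.3 = 4.205 mg/L; combined flow 187.3 m³/s.
Travel time t = 32·1000 / 0.98 = 32650 s = 9.070 h.
Half-life 0.31 d → k = ln 2 / 0.31 = 2.236 d⁻¹.
First-order decay: C = 4.205·exp(−k·t) = 4.205·0.4295 = 1.806 mg/L.
At the second outfall, C = (187.3·1.806 + 36.00·142.0) / (187.3 + 36.00) = 24.40 mg/L.

24.4 mg/L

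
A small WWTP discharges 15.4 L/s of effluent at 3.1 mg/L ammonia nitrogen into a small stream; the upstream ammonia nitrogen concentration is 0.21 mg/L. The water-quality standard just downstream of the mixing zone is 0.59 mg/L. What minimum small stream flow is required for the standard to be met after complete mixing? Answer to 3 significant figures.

102 L/s

Set C_mix = 0.59: (Q·0.2100 + 15.40·3.100) / (Q + 15.40) = 0.59
→ Q = 15.40·(3.100 − 0.59)/(0.59 − 0.2100) = 101.7 L/s.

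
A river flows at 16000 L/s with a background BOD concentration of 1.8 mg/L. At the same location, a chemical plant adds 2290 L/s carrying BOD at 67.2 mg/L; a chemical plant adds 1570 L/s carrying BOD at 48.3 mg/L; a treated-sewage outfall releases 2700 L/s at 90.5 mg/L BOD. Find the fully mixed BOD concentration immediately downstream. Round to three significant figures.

22.3 mg/L

Mass balance: C = (16000·1.800 + 2290·67.20 + 1570·48.30 + 2700·90.50) / 22560 = 502900/22560 = 22.29 mg/L.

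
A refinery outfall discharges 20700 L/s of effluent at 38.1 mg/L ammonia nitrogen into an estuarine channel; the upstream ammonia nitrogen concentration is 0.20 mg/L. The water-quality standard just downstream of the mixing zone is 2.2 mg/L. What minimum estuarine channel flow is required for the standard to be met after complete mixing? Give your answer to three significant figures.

Set C_mix = 2.2: (Q·0.2000 + 20700·38.10) / (Q + 20700) = 2.2
→ Q = 20700·(38.10 − 2.2)/(2.2 − 0.2000) = 371600 L/s.

372000 L/s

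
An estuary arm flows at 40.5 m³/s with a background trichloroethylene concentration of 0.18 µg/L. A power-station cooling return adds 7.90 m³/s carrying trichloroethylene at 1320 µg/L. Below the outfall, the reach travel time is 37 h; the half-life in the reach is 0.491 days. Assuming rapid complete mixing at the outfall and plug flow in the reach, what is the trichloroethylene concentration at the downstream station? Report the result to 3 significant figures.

Conservation of mass: C = (40.50·0.1800 + 7.900·1320) / 48.40 = 10440/48.40 = 215.6 µg/L.
Half-life 0.491 d → k = ln 2 / 0.491 = 1.412 d⁻¹.
After decay, C = 215.6 × e^(−kt) = 215.6 × 0.1135 = 24.46 µg/L.

24.5 µg/L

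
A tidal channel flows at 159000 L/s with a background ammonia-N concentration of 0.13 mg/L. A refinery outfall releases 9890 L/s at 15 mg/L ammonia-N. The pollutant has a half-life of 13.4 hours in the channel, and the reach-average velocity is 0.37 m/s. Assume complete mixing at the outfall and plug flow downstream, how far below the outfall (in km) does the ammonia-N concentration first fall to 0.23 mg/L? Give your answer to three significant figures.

37.9 km

Mass balance: C = (159000·0.1300 + 9890·15.00) / 168900 = 169000/168900 = 1.001 mg/L.
Half-life 13.4 h → k = ln 2 / 13.4 = 0.05173 h⁻¹ = 1.241 d⁻¹.
Set 1.001·exp(−k·t) = 0.23 → t = ln(1.001/0.23)/k = 102300 s = 28.43 h.
Distance = v·t = 0.37·102300 = 37860 m = 37.86 km.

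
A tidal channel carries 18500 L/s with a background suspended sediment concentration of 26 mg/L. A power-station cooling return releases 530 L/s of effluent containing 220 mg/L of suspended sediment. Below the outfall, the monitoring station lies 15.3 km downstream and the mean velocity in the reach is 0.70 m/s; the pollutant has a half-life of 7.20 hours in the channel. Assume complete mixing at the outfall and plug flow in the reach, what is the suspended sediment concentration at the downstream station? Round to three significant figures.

17.5 mg/L

Mass balance: C = (18500·26.00 + 530.0·220.0) / 19030 = 597600/19030 = 31.40 mg/L.
Travel time t = 15.3·1000 / 0.70 = 21860 s = 6.071 h.
Half-life 7.20 h → k = ln 2 / 7.20 = 0.09627 h⁻¹ = 2.310 d⁻¹.
After decay, C = 31.40 × e^(−kt) = 31.40 × 0.5574 = 17.50 mg/L.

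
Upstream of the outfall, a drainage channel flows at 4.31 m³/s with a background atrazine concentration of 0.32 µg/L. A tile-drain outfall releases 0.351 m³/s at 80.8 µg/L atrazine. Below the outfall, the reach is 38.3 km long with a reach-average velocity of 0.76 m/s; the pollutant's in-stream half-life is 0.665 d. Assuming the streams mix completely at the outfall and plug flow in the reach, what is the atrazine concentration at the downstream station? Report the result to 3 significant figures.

Mass balance: C = (4.310·0.3200 + 0.3510·80.80) / 4.661 = 29.74/4.661 = 6.381 µg/L.
Travel time t = 38.3·1000 / 0.76 = 50390 s = 14.00 h.
Half-life 0.665 d → k = ln 2 / 0.665 = 1.042 d⁻¹.
Applying C = C₀e^(−kt): 6.381 × 0.5445 = 3.474 µg/L.

3.47 µg/L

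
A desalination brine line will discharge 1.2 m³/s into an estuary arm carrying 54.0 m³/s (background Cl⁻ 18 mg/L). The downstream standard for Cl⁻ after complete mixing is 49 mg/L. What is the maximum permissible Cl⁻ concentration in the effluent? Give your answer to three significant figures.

1440 mg/L

At the limit, (Qr·Cr + Qe·Cₑ)/(Qr + Qe) = 49:
Cₑ = (55.20·49 − 54.00·18.00) / 1.200 = 1444 mg/L.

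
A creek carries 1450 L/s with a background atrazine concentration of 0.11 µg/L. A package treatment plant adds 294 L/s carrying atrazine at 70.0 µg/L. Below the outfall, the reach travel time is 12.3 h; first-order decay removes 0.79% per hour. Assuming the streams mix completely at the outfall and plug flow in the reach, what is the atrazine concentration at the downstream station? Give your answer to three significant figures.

Conservation of mass: C = (1450·0.1100 + 294.0·70.00) / 1744 = 20740/1744 = 11.89 µg/L.
0.79%/h lost → k = −ln(1 − 0.0079) = 0.007931 h⁻¹.
After decay, C = 11.89 × e^(−kt) = 11.89 × 0.9071 = 10.79 µg/L.

10.8 µg/L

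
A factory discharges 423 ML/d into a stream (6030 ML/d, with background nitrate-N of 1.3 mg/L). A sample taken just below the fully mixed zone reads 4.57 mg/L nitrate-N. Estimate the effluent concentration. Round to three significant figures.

Mass balance: 6030·1.300 + 423.0·Cₑ = 6453·4.570
→ Cₑ = (6453·4.570 − 6030·1.300) / 423.0 = 51.18 mg/L.

51.2 mg/L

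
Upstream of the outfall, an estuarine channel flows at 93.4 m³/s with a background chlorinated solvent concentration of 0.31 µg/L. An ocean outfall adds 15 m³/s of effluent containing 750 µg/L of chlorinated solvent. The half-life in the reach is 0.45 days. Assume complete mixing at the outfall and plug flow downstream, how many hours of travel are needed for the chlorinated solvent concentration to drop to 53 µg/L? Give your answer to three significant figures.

Flow-weighted average: C = (93.40·0.3100 + 15.00·750.0) / 108.4 = 11280/108.4 = 104.0 µg/L.
Half-life 0.45 d → k = ln 2 / 0.45 = 1.540 d⁻¹.
104.0·exp(−k·t) = 53 → t = ln(104.0/53)/k = 37840 s = 10.51 h.

10.5 h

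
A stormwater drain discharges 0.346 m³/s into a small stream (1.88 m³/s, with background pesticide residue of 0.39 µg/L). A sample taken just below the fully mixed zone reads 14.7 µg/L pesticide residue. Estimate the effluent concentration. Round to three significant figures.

Mass balance: 1.880·0.3900 + 0.3460·Cₑ = 2.226·14.70
→ Cₑ = (2.226·14.70 − 1.880·0.3900) / 0.3460 = 92.45 µg/L.

92.5 µg/L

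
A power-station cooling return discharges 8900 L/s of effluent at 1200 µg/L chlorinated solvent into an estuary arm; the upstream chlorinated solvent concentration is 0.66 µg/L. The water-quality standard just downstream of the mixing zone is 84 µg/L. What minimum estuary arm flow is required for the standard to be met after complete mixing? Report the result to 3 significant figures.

Set C_mix = 84: (Q·0.6600 + 8900·1200) / (Q + 8900) = 84
→ Q = 8900·(1200 − 84)/(84 − 0.6600) = 119200 L/s.

119000 L/s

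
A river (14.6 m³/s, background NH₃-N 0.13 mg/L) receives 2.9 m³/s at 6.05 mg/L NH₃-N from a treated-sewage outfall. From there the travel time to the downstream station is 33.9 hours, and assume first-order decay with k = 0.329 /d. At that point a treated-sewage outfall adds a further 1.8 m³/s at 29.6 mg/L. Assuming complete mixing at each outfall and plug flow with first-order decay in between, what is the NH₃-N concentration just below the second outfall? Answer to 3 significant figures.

Flow-weighted average: C = (14.60·0.1300 + 2.900·6.050) / 17.50 = 19.44/17.50 = 1.111 mg/L; combined flow 17.50 m³/s.
First-order decay: C = 1.111·exp(−k·t) = 1.111·0.6283 = 0.6981 mg/L.
Second outfall: C = (17.50·0.6981 + 1.800·29.60)/19.30 = 3.394 mg/L.

3.39 mg/L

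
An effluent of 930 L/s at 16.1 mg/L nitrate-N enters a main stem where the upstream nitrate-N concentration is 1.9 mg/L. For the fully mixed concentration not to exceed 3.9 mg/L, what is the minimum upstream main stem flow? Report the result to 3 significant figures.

5670 L/s

Set C_mix = 3.9: (Q·1.900 + 930.0·16.10) / (Q + 930.0) = 3.9
→ Q = 930.0·(16.10 − 3.9)/(3.9 − 1.900) = 5673 L/s.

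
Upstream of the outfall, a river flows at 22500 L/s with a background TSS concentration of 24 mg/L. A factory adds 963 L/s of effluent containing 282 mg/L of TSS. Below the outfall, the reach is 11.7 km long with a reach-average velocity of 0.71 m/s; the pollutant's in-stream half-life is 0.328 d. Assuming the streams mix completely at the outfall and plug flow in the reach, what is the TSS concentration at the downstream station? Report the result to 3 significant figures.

Mass balance: C = (22500·24.00 + 963.0·282.0) / 23460 = 811600/23460 = 34.59 mg/L.
Travel time t = 11.7·1000 / 0.71 = 16480 s = 4.577 h.
Half-life 0.328 d → k = ln 2 / 0.328 = 2.113 d⁻¹.
First-order decay: C = 34.59·exp(−k·t) = 34.59·0.6683 = 23.12 mg/L.

23.1 mg/L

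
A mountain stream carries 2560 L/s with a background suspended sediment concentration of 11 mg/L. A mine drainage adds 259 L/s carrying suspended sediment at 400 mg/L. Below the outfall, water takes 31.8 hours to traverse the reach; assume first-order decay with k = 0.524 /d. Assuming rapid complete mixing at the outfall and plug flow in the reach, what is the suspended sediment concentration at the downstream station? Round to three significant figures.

Conservation of mass: C = (2560·11.00 + 259.0·400.0) / 2819 = 131800/2819 = 46.74 mg/L.
After decay, C = 46.74 × e^(−kt) = 46.74 × 0.4994 = 23.34 mg/L.

23.3 mg/L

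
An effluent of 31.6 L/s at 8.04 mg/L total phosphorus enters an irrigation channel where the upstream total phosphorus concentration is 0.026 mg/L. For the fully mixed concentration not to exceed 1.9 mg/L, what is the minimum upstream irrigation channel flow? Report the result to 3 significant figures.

104 L/s

Set C_mix = 1.9: (Q·0.02600 + 31.60·8.040) / (Q + 31.60) = 1.9
→ Q = 31.60·(8.040 − 1.9)/(1.9 − 0.02600) = 103.5 L/s.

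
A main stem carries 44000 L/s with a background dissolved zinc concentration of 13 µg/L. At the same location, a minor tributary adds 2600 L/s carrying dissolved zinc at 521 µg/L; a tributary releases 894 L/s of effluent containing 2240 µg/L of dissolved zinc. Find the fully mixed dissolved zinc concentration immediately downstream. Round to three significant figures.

82.7 µg/L

Mass balance: C = (44000·13.00 + 2600·521.0 + 894.0·2240) / 47490 = 3929000/47490 = 82.73 µg/L.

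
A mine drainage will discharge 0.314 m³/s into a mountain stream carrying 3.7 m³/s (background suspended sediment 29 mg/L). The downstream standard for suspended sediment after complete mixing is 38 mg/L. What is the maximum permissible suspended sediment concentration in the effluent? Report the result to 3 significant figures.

At the limit, (Qr·Cr + Qe·Cₑ)/(Qr + Qe) = 38:
Cₑ = (4.014·38 − 3.700·29.00) / 0.3140 = 144.1 mg/L.

144 mg/L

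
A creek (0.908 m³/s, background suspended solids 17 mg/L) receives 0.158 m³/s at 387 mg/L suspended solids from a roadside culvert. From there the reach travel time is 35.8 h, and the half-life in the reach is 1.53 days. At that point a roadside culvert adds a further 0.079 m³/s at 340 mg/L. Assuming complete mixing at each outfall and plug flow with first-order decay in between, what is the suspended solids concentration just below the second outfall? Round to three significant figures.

57.5 mg/L

Mass balance: C = (0.9080·17.00 + 0.1580·387.0) / 1.066 = 76.58/1.066 = 71.84 mg/L; combined flow 1.066 m³/s.
Half-life 1.53 d → k = ln 2 / 1.53 = 0.4530 d⁻¹.
After decay, C = 71.84 × e^(−kt) = 71.84 × 0.5088 = 36.55 mg/L.
Second outfall: C = (1.066·36.55 + 0.07900·340.0)/1.145 = 57.49 mg/L.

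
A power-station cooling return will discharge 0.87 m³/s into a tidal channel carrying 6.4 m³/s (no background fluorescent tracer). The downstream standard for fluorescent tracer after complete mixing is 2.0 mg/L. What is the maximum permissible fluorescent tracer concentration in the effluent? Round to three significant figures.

At the limit, (Qr·Cr + Qe·Cₑ)/(Qr + Qe) = 2.0:
Cₑ = (7.270·2.0 − 6.400·0) / 0.8700 = 16.71 mg/L.

16.7 mg/L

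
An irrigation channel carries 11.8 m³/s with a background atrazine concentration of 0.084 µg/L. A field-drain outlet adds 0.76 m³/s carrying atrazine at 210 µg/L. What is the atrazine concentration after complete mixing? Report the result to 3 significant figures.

12.8 µg/L

Mass balance: C = (11.80·0.08400 + 0.7600·210.0) / 12.56 = 160.6/12.56 = 12.79 µg/L.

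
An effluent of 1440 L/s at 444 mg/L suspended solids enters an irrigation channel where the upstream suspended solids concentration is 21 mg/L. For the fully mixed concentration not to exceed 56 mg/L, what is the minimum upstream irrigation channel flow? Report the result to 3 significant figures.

16000 L/s

Set C_mix = 56: (Q·21.00 + 1440·444.0) / (Q + 1440) = 56
→ Q = 1440·(444.0 − 56)/(56 − 21.00) = 15960 L/s.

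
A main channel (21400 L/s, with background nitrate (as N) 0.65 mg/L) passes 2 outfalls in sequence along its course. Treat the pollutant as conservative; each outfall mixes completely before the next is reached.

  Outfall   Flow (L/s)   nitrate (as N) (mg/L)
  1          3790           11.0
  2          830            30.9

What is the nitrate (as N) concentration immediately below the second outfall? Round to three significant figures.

3.12 mg/L

Below outfall 1: Q → 25190 L/s, C = (21400·0.6500 + 3790·11.00)/25190 = 2.207 mg/L.
Below outfall 2: Q → 26020 L/s, C = (25190·2.207 + 830.0·30.90)/26020 = 3.122 mg/L.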